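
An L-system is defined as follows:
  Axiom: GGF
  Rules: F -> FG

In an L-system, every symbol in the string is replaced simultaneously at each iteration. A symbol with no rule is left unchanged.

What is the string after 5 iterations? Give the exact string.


Step 0: GGF
Step 1: GGFG
Step 2: GGFGG
Step 3: GGFGGG
Step 4: GGFGGGG
Step 5: GGFGGGGG

Answer: GGFGGGGG


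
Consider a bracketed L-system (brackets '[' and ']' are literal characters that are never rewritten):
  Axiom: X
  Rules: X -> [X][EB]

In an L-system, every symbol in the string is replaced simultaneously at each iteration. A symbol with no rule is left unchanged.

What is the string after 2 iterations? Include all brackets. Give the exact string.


Answer: [[X][EB]][EB]

Derivation:
Step 0: X
Step 1: [X][EB]
Step 2: [[X][EB]][EB]


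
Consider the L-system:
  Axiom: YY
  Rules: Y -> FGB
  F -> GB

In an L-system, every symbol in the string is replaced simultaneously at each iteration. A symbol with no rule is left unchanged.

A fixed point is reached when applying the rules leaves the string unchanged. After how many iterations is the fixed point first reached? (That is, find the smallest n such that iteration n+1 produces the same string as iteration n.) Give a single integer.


Step 0: YY
Step 1: FGBFGB
Step 2: GBGBGBGB
Step 3: GBGBGBGB  (unchanged — fixed point at step 2)

Answer: 2


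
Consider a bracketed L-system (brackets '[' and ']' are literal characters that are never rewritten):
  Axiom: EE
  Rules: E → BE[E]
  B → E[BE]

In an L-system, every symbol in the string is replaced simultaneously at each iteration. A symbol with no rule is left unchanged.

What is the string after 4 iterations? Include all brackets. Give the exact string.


Step 0: EE
Step 1: BE[E]BE[E]
Step 2: E[BE]BE[E][BE[E]]E[BE]BE[E][BE[E]]
Step 3: BE[E][E[BE]BE[E]]E[BE]BE[E][BE[E]][E[BE]BE[E][BE[E]]]BE[E][E[BE]BE[E]]E[BE]BE[E][BE[E]][E[BE]BE[E][BE[E]]]
Step 4: E[BE]BE[E][BE[E]][BE[E][E[BE]BE[E]]E[BE]BE[E][BE[E]]]BE[E][E[BE]BE[E]]E[BE]BE[E][BE[E]][E[BE]BE[E][BE[E]]][BE[E][E[BE]BE[E]]E[BE]BE[E][BE[E]][E[BE]BE[E][BE[E]]]]E[BE]BE[E][BE[E]][BE[E][E[BE]BE[E]]E[BE]BE[E][BE[E]]]BE[E][E[BE]BE[E]]E[BE]BE[E][BE[E]][E[BE]BE[E][BE[E]]][BE[E][E[BE]BE[E]]E[BE]BE[E][BE[E]][E[BE]BE[E][BE[E]]]]

Answer: E[BE]BE[E][BE[E]][BE[E][E[BE]BE[E]]E[BE]BE[E][BE[E]]]BE[E][E[BE]BE[E]]E[BE]BE[E][BE[E]][E[BE]BE[E][BE[E]]][BE[E][E[BE]BE[E]]E[BE]BE[E][BE[E]][E[BE]BE[E][BE[E]]]]E[BE]BE[E][BE[E]][BE[E][E[BE]BE[E]]E[BE]BE[E][BE[E]]]BE[E][E[BE]BE[E]]E[BE]BE[E][BE[E]][E[BE]BE[E][BE[E]]][BE[E][E[BE]BE[E]]E[BE]BE[E][BE[E]][E[BE]BE[E][BE[E]]]]


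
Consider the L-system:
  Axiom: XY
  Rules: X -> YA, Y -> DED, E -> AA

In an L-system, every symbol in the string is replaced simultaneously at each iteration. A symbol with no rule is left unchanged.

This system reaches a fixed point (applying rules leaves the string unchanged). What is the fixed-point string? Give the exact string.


Step 0: XY
Step 1: YADED
Step 2: DEDADAAD
Step 3: DAADADAAD
Step 4: DAADADAAD  (unchanged — fixed point at step 3)

Answer: DAADADAAD


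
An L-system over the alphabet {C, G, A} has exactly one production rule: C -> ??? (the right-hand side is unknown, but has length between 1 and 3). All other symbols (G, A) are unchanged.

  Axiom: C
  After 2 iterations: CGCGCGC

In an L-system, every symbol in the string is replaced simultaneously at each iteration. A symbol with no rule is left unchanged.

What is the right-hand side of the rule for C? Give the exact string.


Trying C -> CGC:
  Step 0: C
  Step 1: CGC
  Step 2: CGCGCGC
Matches the given result.

Answer: CGC


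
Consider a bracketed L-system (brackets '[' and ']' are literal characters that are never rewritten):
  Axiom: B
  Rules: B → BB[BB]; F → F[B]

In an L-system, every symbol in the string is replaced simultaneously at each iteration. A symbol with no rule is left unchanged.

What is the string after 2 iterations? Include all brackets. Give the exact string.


Step 0: B
Step 1: BB[BB]
Step 2: BB[BB]BB[BB][BB[BB]BB[BB]]

Answer: BB[BB]BB[BB][BB[BB]BB[BB]]


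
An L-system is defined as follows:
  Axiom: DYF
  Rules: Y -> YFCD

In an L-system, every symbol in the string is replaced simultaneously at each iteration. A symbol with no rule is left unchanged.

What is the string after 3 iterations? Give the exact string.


Step 0: DYF
Step 1: DYFCDF
Step 2: DYFCDFCDF
Step 3: DYFCDFCDFCDF

Answer: DYFCDFCDFCDF


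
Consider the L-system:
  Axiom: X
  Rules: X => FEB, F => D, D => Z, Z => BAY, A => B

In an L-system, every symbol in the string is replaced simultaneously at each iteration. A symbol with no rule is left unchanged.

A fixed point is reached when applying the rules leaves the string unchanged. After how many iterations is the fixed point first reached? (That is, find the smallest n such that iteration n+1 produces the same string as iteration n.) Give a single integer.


Step 0: X
Step 1: FEB
Step 2: DEB
Step 3: ZEB
Step 4: BAYEB
Step 5: BBYEB
Step 6: BBYEB  (unchanged — fixed point at step 5)

Answer: 5


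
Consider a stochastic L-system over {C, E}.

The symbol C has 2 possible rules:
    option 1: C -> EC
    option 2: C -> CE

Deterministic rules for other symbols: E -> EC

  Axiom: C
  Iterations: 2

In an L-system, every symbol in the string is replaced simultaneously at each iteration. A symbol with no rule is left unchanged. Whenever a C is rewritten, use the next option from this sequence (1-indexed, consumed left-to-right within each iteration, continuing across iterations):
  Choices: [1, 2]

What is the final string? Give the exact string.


Answer: ECCE

Derivation:
Step 0: C
Step 1: EC  (used choices [1])
Step 2: ECCE  (used choices [2])


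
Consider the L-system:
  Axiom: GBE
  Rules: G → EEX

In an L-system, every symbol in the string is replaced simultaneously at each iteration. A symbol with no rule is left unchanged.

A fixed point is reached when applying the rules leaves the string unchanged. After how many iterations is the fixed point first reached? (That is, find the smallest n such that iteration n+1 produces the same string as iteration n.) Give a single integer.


Answer: 1

Derivation:
Step 0: GBE
Step 1: EEXBE
Step 2: EEXBE  (unchanged — fixed point at step 1)


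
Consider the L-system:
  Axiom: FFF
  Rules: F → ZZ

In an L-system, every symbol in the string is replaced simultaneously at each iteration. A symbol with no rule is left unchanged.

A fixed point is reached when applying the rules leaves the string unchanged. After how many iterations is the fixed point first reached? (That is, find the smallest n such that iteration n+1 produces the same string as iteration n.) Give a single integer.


Step 0: FFF
Step 1: ZZZZZZ
Step 2: ZZZZZZ  (unchanged — fixed point at step 1)

Answer: 1


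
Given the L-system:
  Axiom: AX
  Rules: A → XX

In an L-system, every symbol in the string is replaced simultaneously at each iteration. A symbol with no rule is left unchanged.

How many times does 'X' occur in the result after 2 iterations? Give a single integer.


Answer: 3

Derivation:
Step 0: AX  (1 'X')
Step 1: XXX  (3 'X')
Step 2: XXX  (3 'X')


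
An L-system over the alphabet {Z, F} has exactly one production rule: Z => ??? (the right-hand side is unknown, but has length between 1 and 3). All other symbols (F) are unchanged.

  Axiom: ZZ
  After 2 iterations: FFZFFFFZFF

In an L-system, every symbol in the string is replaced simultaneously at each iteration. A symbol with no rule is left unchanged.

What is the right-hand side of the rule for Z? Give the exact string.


Answer: FZF

Derivation:
Trying Z => FZF:
  Step 0: ZZ
  Step 1: FZFFZF
  Step 2: FFZFFFFZFF
Matches the given result.


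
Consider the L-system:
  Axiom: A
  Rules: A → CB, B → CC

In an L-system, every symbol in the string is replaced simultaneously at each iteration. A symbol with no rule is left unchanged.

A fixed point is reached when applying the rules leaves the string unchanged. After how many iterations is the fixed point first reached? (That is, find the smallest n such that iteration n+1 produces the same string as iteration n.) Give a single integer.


Answer: 2

Derivation:
Step 0: A
Step 1: CB
Step 2: CCC
Step 3: CCC  (unchanged — fixed point at step 2)


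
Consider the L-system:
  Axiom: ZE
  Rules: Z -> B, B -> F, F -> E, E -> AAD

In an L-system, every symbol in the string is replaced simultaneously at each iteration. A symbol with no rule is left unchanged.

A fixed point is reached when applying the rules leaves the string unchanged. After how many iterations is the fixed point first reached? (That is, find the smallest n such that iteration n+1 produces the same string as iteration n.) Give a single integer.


Step 0: ZE
Step 1: BAAD
Step 2: FAAD
Step 3: EAAD
Step 4: AADAAD
Step 5: AADAAD  (unchanged — fixed point at step 4)

Answer: 4


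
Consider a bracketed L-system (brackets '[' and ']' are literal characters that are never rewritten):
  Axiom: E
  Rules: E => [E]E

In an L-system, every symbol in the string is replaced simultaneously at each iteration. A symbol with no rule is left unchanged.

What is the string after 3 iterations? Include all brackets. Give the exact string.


Step 0: E
Step 1: [E]E
Step 2: [[E]E][E]E
Step 3: [[[E]E][E]E][[E]E][E]E

Answer: [[[E]E][E]E][[E]E][E]E


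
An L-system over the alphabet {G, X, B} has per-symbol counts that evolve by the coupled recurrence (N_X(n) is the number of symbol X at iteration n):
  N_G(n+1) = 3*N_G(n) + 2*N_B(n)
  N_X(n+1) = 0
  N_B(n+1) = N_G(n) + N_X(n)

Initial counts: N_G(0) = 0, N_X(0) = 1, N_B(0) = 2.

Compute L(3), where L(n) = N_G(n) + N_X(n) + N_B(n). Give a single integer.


Answer: 64

Derivation:
Step 0: N_G=0, N_X=1, N_B=2, L=3
Step 1: N_G=4, N_X=0, N_B=1, L=5
Step 2: N_G=14, N_X=0, N_B=4, L=18
Step 3: N_G=50, N_X=0, N_B=14, L=64


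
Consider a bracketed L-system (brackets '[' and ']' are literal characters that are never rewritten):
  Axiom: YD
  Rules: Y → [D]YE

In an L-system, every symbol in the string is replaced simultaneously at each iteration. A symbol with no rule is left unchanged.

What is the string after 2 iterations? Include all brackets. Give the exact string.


Answer: [D][D]YEED

Derivation:
Step 0: YD
Step 1: [D]YED
Step 2: [D][D]YEED


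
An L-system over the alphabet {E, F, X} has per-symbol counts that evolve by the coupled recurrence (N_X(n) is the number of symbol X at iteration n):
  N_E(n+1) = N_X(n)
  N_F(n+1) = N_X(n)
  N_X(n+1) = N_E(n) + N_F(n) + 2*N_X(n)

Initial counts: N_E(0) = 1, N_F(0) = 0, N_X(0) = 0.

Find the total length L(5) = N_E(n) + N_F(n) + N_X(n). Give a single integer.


Step 0: N_E=1, N_F=0, N_X=0, L=1
Step 1: N_E=0, N_F=0, N_X=1, L=1
Step 2: N_E=1, N_F=1, N_X=2, L=4
Step 3: N_E=2, N_F=2, N_X=6, L=10
Step 4: N_E=6, N_F=6, N_X=16, L=28
Step 5: N_E=16, N_F=16, N_X=44, L=76

Answer: 76


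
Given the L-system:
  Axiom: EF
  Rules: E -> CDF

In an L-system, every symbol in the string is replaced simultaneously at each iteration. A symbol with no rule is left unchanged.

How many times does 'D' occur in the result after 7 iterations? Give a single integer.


Answer: 1

Derivation:
Step 0: EF  (0 'D')
Step 1: CDFF  (1 'D')
Step 2: CDFF  (1 'D')
Step 3: CDFF  (1 'D')
Step 4: CDFF  (1 'D')
Step 5: CDFF  (1 'D')
Step 6: CDFF  (1 'D')
Step 7: CDFF  (1 'D')


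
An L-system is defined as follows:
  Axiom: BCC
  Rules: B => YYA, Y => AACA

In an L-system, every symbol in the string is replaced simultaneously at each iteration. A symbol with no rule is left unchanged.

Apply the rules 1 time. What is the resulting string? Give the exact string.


Answer: YYACC

Derivation:
Step 0: BCC
Step 1: YYACC


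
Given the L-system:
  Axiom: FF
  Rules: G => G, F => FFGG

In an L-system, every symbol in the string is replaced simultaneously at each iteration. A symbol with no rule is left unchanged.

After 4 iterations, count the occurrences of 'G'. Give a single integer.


Step 0: FF  (0 'G')
Step 1: FFGGFFGG  (4 'G')
Step 2: FFGGFFGGGGFFGGFFGGGG  (12 'G')
Step 3: FFGGFFGGGGFFGGFFGGGGGGFFGGFFGGGGFFGGFFGGGGGG  (28 'G')
Step 4: FFGGFFGGGGFFGGFFGGGGGGFFGGFFGGGGFFGGFFGGGGGGGGFFGGFFGGGGFFGGFFGGGGGGFFGGFFGGGGFFGGFFGGGGGGGG  (60 'G')

Answer: 60


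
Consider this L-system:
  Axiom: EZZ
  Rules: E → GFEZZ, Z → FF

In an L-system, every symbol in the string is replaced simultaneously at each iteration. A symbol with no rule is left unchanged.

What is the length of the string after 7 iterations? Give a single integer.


Step 0: length = 3
Step 1: length = 9
Step 2: length = 15
Step 3: length = 21
Step 4: length = 27
Step 5: length = 33
Step 6: length = 39
Step 7: length = 45

Answer: 45


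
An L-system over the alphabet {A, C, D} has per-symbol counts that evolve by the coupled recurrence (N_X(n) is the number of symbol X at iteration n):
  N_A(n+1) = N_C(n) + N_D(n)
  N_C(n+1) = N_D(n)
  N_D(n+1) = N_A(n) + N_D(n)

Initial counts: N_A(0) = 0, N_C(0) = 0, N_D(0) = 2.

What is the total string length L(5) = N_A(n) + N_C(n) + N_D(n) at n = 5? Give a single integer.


Answer: 62

Derivation:
Step 0: N_A=0, N_C=0, N_D=2, L=2
Step 1: N_A=2, N_C=2, N_D=2, L=6
Step 2: N_A=4, N_C=2, N_D=4, L=10
Step 3: N_A=6, N_C=4, N_D=8, L=18
Step 4: N_A=12, N_C=8, N_D=14, L=34
Step 5: N_A=22, N_C=14, N_D=26, L=62


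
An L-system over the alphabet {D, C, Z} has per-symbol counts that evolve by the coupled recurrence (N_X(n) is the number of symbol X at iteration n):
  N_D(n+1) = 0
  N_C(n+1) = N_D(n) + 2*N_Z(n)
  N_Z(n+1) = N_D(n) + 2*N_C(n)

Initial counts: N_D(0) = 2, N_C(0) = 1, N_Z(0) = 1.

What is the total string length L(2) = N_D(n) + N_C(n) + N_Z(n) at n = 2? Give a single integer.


Answer: 16

Derivation:
Step 0: N_D=2, N_C=1, N_Z=1, L=4
Step 1: N_D=0, N_C=4, N_Z=4, L=8
Step 2: N_D=0, N_C=8, N_Z=8, L=16


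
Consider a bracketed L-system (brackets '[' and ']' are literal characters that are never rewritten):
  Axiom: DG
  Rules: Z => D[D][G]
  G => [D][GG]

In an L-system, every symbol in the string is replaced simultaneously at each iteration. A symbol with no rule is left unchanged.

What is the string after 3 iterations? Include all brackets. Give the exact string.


Step 0: DG
Step 1: D[D][GG]
Step 2: D[D][[D][GG][D][GG]]
Step 3: D[D][[D][[D][GG][D][GG]][D][[D][GG][D][GG]]]

Answer: D[D][[D][[D][GG][D][GG]][D][[D][GG][D][GG]]]


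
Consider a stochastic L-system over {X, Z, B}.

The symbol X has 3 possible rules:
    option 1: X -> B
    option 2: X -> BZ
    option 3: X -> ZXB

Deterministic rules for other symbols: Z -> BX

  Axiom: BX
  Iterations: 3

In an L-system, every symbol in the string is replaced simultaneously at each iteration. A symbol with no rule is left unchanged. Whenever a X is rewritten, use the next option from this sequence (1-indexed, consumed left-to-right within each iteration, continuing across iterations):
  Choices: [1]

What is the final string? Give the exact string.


Answer: BB

Derivation:
Step 0: BX
Step 1: BB  (used choices [1])
Step 2: BB  (used choices [])
Step 3: BB  (used choices [])


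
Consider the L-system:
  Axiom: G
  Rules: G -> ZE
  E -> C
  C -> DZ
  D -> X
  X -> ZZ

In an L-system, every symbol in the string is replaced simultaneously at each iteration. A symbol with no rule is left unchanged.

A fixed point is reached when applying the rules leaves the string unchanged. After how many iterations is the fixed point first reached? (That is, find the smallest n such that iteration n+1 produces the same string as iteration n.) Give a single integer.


Answer: 5

Derivation:
Step 0: G
Step 1: ZE
Step 2: ZC
Step 3: ZDZ
Step 4: ZXZ
Step 5: ZZZZ
Step 6: ZZZZ  (unchanged — fixed point at step 5)


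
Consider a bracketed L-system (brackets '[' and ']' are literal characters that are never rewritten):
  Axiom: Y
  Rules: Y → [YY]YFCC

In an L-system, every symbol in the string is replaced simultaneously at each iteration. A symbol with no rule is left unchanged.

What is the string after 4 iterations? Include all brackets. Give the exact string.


Answer: [[[[YY]YFCC[YY]YFCC][YY]YFCCFCC[[YY]YFCC[YY]YFCC][YY]YFCCFCC][[YY]YFCC[YY]YFCC][YY]YFCCFCCFCC[[[YY]YFCC[YY]YFCC][YY]YFCCFCC[[YY]YFCC[YY]YFCC][YY]YFCCFCC][[YY]YFCC[YY]YFCC][YY]YFCCFCCFCC][[[YY]YFCC[YY]YFCC][YY]YFCCFCC[[YY]YFCC[YY]YFCC][YY]YFCCFCC][[YY]YFCC[YY]YFCC][YY]YFCCFCCFCCFCC

Derivation:
Step 0: Y
Step 1: [YY]YFCC
Step 2: [[YY]YFCC[YY]YFCC][YY]YFCCFCC
Step 3: [[[YY]YFCC[YY]YFCC][YY]YFCCFCC[[YY]YFCC[YY]YFCC][YY]YFCCFCC][[YY]YFCC[YY]YFCC][YY]YFCCFCCFCC
Step 4: [[[[YY]YFCC[YY]YFCC][YY]YFCCFCC[[YY]YFCC[YY]YFCC][YY]YFCCFCC][[YY]YFCC[YY]YFCC][YY]YFCCFCCFCC[[[YY]YFCC[YY]YFCC][YY]YFCCFCC[[YY]YFCC[YY]YFCC][YY]YFCCFCC][[YY]YFCC[YY]YFCC][YY]YFCCFCCFCC][[[YY]YFCC[YY]YFCC][YY]YFCCFCC[[YY]YFCC[YY]YFCC][YY]YFCCFCC][[YY]YFCC[YY]YFCC][YY]YFCCFCCFCCFCC


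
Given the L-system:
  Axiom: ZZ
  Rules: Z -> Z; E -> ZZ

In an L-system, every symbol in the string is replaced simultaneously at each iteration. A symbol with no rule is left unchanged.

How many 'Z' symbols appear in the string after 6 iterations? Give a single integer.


Answer: 2

Derivation:
Step 0: ZZ  (2 'Z')
Step 1: ZZ  (2 'Z')
Step 2: ZZ  (2 'Z')
Step 3: ZZ  (2 'Z')
Step 4: ZZ  (2 'Z')
Step 5: ZZ  (2 'Z')
Step 6: ZZ  (2 'Z')


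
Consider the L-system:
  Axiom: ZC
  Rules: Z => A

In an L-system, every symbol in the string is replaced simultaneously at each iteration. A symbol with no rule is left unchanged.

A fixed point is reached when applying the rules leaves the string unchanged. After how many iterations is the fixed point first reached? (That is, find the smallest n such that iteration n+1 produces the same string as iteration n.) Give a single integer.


Step 0: ZC
Step 1: AC
Step 2: AC  (unchanged — fixed point at step 1)

Answer: 1


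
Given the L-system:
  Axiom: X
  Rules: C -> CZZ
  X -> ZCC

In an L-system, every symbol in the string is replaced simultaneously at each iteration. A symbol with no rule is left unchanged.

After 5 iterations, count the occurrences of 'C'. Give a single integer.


Step 0: X  (0 'C')
Step 1: ZCC  (2 'C')
Step 2: ZCZZCZZ  (2 'C')
Step 3: ZCZZZZCZZZZ  (2 'C')
Step 4: ZCZZZZZZCZZZZZZ  (2 'C')
Step 5: ZCZZZZZZZZCZZZZZZZZ  (2 'C')

Answer: 2


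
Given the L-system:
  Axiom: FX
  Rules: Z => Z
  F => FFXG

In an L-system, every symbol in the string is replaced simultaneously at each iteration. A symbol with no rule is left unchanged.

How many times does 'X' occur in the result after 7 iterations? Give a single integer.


Answer: 128

Derivation:
Step 0: FX  (1 'X')
Step 1: FFXGX  (2 'X')
Step 2: FFXGFFXGXGX  (4 'X')
Step 3: FFXGFFXGXGFFXGFFXGXGXGX  (8 'X')
Step 4: FFXGFFXGXGFFXGFFXGXGXGFFXGFFXGXGFFXGFFXGXGXGXGX  (16 'X')
Step 5: FFXGFFXGXGFFXGFFXGXGXGFFXGFFXGXGFFXGFFXGXGXGXGFFXGFFXGXGFFXGFFXGXGXGFFXGFFXGXGFFXGFFXGXGXGXGXGX  (32 'X')
Step 6: FFXGFFXGXGFFXGFFXGXGXGFFXGFFXGXGFFXGFFXGXGXGXGFFXGFFXGXGFFXGFFXGXGXGFFXGFFXGXGFFXGFFXGXGXGXGXGFFXGFFXGXGFFXGFFXGXGXGFFXGFFXGXGFFXGFFXGXGXGXGFFXGFFXGXGFFXGFFXGXGXGFFXGFFXGXGFFXGFFXGXGXGXGXGXGX  (64 'X')
Step 7: FFXGFFXGXGFFXGFFXGXGXGFFXGFFXGXGFFXGFFXGXGXGXGFFXGFFXGXGFFXGFFXGXGXGFFXGFFXGXGFFXGFFXGXGXGXGXGFFXGFFXGXGFFXGFFXGXGXGFFXGFFXGXGFFXGFFXGXGXGXGFFXGFFXGXGFFXGFFXGXGXGFFXGFFXGXGFFXGFFXGXGXGXGXGXGFFXGFFXGXGFFXGFFXGXGXGFFXGFFXGXGFFXGFFXGXGXGXGFFXGFFXGXGFFXGFFXGXGXGFFXGFFXGXGFFXGFFXGXGXGXGXGFFXGFFXGXGFFXGFFXGXGXGFFXGFFXGXGFFXGFFXGXGXGXGFFXGFFXGXGFFXGFFXGXGXGFFXGFFXGXGFFXGFFXGXGXGXGXGXGXGX  (128 'X')


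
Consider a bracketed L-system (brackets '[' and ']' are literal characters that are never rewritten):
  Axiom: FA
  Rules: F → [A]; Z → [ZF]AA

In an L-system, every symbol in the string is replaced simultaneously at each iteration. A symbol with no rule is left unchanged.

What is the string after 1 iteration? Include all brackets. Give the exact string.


Step 0: FA
Step 1: [A]A

Answer: [A]A


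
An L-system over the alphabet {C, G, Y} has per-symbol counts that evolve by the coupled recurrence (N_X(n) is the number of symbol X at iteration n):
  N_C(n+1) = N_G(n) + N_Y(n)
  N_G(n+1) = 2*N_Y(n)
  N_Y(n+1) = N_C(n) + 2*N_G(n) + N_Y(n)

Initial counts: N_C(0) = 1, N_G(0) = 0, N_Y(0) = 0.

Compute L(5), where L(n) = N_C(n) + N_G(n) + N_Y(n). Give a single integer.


Answer: 96

Derivation:
Step 0: N_C=1, N_G=0, N_Y=0, L=1
Step 1: N_C=0, N_G=0, N_Y=1, L=1
Step 2: N_C=1, N_G=2, N_Y=1, L=4
Step 3: N_C=3, N_G=2, N_Y=6, L=11
Step 4: N_C=8, N_G=12, N_Y=13, L=33
Step 5: N_C=25, N_G=26, N_Y=45, L=96


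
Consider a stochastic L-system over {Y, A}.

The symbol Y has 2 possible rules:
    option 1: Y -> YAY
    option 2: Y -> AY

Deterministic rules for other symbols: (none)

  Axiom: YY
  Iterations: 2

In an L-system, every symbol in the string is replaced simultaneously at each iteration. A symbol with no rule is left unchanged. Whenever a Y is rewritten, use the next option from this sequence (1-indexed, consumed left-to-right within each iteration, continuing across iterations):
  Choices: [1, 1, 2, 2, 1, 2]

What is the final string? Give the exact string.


Step 0: YY
Step 1: YAYYAY  (used choices [1, 1])
Step 2: AYAAYYAYAAY  (used choices [2, 2, 1, 2])

Answer: AYAAYYAYAAY


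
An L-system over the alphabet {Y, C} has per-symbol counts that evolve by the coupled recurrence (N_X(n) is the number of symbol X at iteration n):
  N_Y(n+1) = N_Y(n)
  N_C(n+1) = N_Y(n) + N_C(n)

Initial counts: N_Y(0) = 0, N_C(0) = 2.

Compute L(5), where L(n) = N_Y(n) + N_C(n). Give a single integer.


Step 0: N_Y=0, N_C=2, L=2
Step 1: N_Y=0, N_C=2, L=2
Step 2: N_Y=0, N_C=2, L=2
Step 3: N_Y=0, N_C=2, L=2
Step 4: N_Y=0, N_C=2, L=2
Step 5: N_Y=0, N_C=2, L=2

Answer: 2


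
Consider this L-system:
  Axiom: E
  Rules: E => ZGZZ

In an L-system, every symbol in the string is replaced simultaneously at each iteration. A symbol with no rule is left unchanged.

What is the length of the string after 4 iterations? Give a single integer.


Answer: 4

Derivation:
Step 0: length = 1
Step 1: length = 4
Step 2: length = 4
Step 3: length = 4
Step 4: length = 4


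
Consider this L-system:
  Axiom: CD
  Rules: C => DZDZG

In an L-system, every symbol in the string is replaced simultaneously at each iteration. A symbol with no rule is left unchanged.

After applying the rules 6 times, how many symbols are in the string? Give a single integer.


Step 0: length = 2
Step 1: length = 6
Step 2: length = 6
Step 3: length = 6
Step 4: length = 6
Step 5: length = 6
Step 6: length = 6

Answer: 6


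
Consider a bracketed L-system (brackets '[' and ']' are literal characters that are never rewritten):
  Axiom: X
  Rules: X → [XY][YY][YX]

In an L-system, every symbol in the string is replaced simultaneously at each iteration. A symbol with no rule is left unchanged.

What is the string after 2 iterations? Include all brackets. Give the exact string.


Answer: [[XY][YY][YX]Y][YY][Y[XY][YY][YX]]

Derivation:
Step 0: X
Step 1: [XY][YY][YX]
Step 2: [[XY][YY][YX]Y][YY][Y[XY][YY][YX]]


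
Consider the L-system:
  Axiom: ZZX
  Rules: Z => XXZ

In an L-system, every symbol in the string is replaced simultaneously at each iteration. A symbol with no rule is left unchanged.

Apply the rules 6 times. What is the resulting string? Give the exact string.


Step 0: ZZX
Step 1: XXZXXZX
Step 2: XXXXZXXXXZX
Step 3: XXXXXXZXXXXXXZX
Step 4: XXXXXXXXZXXXXXXXXZX
Step 5: XXXXXXXXXXZXXXXXXXXXXZX
Step 6: XXXXXXXXXXXXZXXXXXXXXXXXXZX

Answer: XXXXXXXXXXXXZXXXXXXXXXXXXZX


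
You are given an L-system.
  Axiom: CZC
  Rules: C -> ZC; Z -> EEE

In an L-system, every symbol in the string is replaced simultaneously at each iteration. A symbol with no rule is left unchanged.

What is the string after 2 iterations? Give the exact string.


Answer: EEEZCEEEEEEZC

Derivation:
Step 0: CZC
Step 1: ZCEEEZC
Step 2: EEEZCEEEEEEZC


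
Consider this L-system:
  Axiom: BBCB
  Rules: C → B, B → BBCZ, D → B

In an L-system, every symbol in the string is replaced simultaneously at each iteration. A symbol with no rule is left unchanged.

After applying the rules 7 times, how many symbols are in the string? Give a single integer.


Step 0: length = 4
Step 1: length = 13
Step 2: length = 34
Step 3: length = 85
Step 4: length = 208
Step 5: length = 505
Step 6: length = 1222
Step 7: length = 2953

Answer: 2953


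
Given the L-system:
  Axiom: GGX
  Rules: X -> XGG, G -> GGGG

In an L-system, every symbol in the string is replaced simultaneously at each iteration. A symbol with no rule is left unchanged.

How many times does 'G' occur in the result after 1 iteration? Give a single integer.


Answer: 10

Derivation:
Step 0: GGX  (2 'G')
Step 1: GGGGGGGGXGG  (10 'G')


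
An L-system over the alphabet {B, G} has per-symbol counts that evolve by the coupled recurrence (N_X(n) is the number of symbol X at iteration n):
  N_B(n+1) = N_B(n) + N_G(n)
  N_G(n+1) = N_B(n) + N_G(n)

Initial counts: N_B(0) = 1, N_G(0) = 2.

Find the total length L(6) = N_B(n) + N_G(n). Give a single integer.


Answer: 192

Derivation:
Step 0: N_B=1, N_G=2, L=3
Step 1: N_B=3, N_G=3, L=6
Step 2: N_B=6, N_G=6, L=12
Step 3: N_B=12, N_G=12, L=24
Step 4: N_B=24, N_G=24, L=48
Step 5: N_B=48, N_G=48, L=96
Step 6: N_B=96, N_G=96, L=192


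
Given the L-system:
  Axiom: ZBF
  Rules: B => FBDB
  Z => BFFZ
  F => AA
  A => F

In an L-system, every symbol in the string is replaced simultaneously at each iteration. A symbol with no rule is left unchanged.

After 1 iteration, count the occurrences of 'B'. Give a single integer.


Step 0: ZBF  (1 'B')
Step 1: BFFZFBDBAA  (3 'B')

Answer: 3


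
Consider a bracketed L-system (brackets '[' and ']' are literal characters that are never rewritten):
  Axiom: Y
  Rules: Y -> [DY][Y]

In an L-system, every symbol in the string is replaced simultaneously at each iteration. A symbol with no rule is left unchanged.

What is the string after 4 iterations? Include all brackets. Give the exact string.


Answer: [D[D[D[DY][Y]][[DY][Y]]][[D[DY][Y]][[DY][Y]]]][[D[D[DY][Y]][[DY][Y]]][[D[DY][Y]][[DY][Y]]]]

Derivation:
Step 0: Y
Step 1: [DY][Y]
Step 2: [D[DY][Y]][[DY][Y]]
Step 3: [D[D[DY][Y]][[DY][Y]]][[D[DY][Y]][[DY][Y]]]
Step 4: [D[D[D[DY][Y]][[DY][Y]]][[D[DY][Y]][[DY][Y]]]][[D[D[DY][Y]][[DY][Y]]][[D[DY][Y]][[DY][Y]]]]


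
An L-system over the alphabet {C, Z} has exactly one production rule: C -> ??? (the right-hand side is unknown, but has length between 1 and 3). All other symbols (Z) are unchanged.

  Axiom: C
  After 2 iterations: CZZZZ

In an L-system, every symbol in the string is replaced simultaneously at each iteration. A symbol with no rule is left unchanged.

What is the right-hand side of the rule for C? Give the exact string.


Answer: CZZ

Derivation:
Trying C -> CZZ:
  Step 0: C
  Step 1: CZZ
  Step 2: CZZZZ
Matches the given result.


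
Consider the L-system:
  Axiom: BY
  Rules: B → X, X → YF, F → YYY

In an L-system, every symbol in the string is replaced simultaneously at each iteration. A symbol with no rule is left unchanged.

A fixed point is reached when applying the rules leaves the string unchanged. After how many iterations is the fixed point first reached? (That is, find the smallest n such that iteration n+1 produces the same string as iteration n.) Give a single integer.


Answer: 3

Derivation:
Step 0: BY
Step 1: XY
Step 2: YFY
Step 3: YYYYY
Step 4: YYYYY  (unchanged — fixed point at step 3)


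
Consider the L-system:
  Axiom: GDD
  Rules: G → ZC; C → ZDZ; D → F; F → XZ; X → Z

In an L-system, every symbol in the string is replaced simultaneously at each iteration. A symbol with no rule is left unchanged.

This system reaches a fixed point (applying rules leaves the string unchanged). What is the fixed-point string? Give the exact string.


Step 0: GDD
Step 1: ZCFF
Step 2: ZZDZXZXZ
Step 3: ZZFZZZZZ
Step 4: ZZXZZZZZZ
Step 5: ZZZZZZZZZ
Step 6: ZZZZZZZZZ  (unchanged — fixed point at step 5)

Answer: ZZZZZZZZZ


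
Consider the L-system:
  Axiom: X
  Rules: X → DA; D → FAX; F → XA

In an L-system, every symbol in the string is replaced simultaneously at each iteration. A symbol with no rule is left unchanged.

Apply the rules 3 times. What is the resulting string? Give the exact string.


Answer: XAADAA

Derivation:
Step 0: X
Step 1: DA
Step 2: FAXA
Step 3: XAADAA


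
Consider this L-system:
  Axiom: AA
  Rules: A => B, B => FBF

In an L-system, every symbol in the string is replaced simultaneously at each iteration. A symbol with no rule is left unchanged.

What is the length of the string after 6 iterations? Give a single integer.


Step 0: length = 2
Step 1: length = 2
Step 2: length = 6
Step 3: length = 10
Step 4: length = 14
Step 5: length = 18
Step 6: length = 22

Answer: 22


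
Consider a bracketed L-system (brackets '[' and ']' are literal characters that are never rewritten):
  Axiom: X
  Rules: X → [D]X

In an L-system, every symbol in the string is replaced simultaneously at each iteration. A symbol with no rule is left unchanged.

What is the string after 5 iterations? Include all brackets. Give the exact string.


Answer: [D][D][D][D][D]X

Derivation:
Step 0: X
Step 1: [D]X
Step 2: [D][D]X
Step 3: [D][D][D]X
Step 4: [D][D][D][D]X
Step 5: [D][D][D][D][D]X


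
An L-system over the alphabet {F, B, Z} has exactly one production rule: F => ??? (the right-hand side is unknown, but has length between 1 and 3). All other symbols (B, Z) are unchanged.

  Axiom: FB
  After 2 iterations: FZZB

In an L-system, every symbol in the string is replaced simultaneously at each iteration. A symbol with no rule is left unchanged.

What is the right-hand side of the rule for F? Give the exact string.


Answer: FZ

Derivation:
Trying F => FZ:
  Step 0: FB
  Step 1: FZB
  Step 2: FZZB
Matches the given result.


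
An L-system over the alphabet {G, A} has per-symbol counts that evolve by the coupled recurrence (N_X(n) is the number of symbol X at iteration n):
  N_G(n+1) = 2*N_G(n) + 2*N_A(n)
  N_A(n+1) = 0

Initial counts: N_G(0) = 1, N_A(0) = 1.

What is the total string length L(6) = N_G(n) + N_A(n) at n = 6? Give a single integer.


Step 0: N_G=1, N_A=1, L=2
Step 1: N_G=4, N_A=0, L=4
Step 2: N_G=8, N_A=0, L=8
Step 3: N_G=16, N_A=0, L=16
Step 4: N_G=32, N_A=0, L=32
Step 5: N_G=64, N_A=0, L=64
Step 6: N_G=128, N_A=0, L=128

Answer: 128


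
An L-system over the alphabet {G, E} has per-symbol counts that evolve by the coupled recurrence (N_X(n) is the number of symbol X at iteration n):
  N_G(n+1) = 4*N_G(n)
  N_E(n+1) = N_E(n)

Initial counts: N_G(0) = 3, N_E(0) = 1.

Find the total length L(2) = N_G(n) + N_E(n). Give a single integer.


Step 0: N_G=3, N_E=1, L=4
Step 1: N_G=12, N_E=1, L=13
Step 2: N_G=48, N_E=1, L=49

Answer: 49


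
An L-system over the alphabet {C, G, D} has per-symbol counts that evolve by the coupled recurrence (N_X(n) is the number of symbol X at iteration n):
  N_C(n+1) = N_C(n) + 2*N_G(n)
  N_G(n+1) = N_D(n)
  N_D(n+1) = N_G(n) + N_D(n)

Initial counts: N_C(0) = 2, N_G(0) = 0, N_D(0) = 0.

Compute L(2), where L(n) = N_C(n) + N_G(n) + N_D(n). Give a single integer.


Step 0: N_C=2, N_G=0, N_D=0, L=2
Step 1: N_C=2, N_G=0, N_D=0, L=2
Step 2: N_C=2, N_G=0, N_D=0, L=2

Answer: 2


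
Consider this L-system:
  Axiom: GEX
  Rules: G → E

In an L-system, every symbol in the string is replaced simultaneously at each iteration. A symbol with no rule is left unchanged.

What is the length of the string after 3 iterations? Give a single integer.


Step 0: length = 3
Step 1: length = 3
Step 2: length = 3
Step 3: length = 3

Answer: 3


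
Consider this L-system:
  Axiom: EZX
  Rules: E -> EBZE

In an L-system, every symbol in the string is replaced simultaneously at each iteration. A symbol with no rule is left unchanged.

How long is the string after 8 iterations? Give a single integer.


Step 0: length = 3
Step 1: length = 6
Step 2: length = 12
Step 3: length = 24
Step 4: length = 48
Step 5: length = 96
Step 6: length = 192
Step 7: length = 384
Step 8: length = 768

Answer: 768


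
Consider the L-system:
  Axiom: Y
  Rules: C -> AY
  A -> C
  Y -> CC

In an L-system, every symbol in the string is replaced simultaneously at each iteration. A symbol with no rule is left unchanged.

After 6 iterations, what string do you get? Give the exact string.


Answer: AYAYAYAYAYAYAYAYAYAYAYAYAYAYAYAYAYAY

Derivation:
Step 0: Y
Step 1: CC
Step 2: AYAY
Step 3: CCCCCC
Step 4: AYAYAYAYAYAY
Step 5: CCCCCCCCCCCCCCCCCC
Step 6: AYAYAYAYAYAYAYAYAYAYAYAYAYAYAYAYAYAY


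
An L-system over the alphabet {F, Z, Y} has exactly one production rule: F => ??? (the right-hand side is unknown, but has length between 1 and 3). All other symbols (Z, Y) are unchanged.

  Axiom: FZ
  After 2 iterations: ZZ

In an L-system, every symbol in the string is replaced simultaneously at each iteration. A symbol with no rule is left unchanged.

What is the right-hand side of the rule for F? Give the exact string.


Answer: Z

Derivation:
Trying F => Z:
  Step 0: FZ
  Step 1: ZZ
  Step 2: ZZ
Matches the given result.


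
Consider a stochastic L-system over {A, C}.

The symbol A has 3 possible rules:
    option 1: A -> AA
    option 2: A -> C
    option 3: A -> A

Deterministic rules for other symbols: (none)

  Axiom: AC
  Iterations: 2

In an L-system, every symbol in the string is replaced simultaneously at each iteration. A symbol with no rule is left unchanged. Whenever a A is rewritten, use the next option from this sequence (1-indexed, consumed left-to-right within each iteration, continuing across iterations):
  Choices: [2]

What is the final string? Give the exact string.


Step 0: AC
Step 1: CC  (used choices [2])
Step 2: CC  (used choices [])

Answer: CC


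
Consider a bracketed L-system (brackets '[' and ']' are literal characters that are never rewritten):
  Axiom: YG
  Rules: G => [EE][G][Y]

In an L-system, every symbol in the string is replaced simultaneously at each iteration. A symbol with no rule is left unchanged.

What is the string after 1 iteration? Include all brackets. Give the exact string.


Answer: Y[EE][G][Y]

Derivation:
Step 0: YG
Step 1: Y[EE][G][Y]


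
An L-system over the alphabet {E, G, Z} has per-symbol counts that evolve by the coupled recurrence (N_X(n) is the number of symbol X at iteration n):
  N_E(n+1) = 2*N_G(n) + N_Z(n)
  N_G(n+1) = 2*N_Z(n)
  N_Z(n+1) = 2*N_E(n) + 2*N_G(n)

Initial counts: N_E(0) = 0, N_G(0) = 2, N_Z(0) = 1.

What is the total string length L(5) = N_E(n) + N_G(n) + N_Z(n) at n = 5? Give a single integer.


Step 0: N_E=0, N_G=2, N_Z=1, L=3
Step 1: N_E=5, N_G=2, N_Z=4, L=11
Step 2: N_E=8, N_G=8, N_Z=14, L=30
Step 3: N_E=30, N_G=28, N_Z=32, L=90
Step 4: N_E=88, N_G=64, N_Z=116, L=268
Step 5: N_E=244, N_G=232, N_Z=304, L=780

Answer: 780


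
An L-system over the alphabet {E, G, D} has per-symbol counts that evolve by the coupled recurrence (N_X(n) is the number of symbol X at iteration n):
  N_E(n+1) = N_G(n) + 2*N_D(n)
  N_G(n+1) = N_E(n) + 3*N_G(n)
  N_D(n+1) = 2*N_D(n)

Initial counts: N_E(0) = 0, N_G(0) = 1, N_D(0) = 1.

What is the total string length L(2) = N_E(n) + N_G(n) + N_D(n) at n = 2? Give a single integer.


Answer: 23

Derivation:
Step 0: N_E=0, N_G=1, N_D=1, L=2
Step 1: N_E=3, N_G=3, N_D=2, L=8
Step 2: N_E=7, N_G=12, N_D=4, L=23


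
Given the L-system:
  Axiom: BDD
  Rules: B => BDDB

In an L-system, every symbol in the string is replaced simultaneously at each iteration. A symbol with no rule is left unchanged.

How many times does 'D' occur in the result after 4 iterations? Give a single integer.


Answer: 32

Derivation:
Step 0: BDD  (2 'D')
Step 1: BDDBDD  (4 'D')
Step 2: BDDBDDBDDBDD  (8 'D')
Step 3: BDDBDDBDDBDDBDDBDDBDDBDD  (16 'D')
Step 4: BDDBDDBDDBDDBDDBDDBDDBDDBDDBDDBDDBDDBDDBDDBDDBDD  (32 'D')


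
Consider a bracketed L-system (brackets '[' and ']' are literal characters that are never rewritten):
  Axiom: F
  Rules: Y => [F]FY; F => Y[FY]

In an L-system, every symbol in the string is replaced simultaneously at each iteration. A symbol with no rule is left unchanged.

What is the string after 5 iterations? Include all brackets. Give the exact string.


Answer: [[Y[FY]]Y[FY][F]FY[[F]FY[Y[FY][F]FY][Y[FY]]Y[FY][F]FY]][Y[FY]]Y[FY][F]FY[[F]FY[Y[FY][F]FY][Y[FY]]Y[FY][F]FY][[F]FY[Y[FY][F]FY]][F]FY[Y[FY][F]FY][Y[FY]]Y[FY][F]FY[[[F]FY[Y[FY][F]FY]][F]FY[Y[FY][F]FY][Y[FY]]Y[FY][F]FY[[Y[FY]]Y[FY][F]FY[[F]FY[Y[FY][F]FY][Y[FY]]Y[FY][F]FY][[F]FY[Y[FY][F]FY]][F]FY[Y[FY][F]FY][Y[FY]]Y[FY][F]FY][[Y[FY]]Y[FY][F]FY[[F]FY[Y[FY][F]FY][Y[FY]]Y[FY][F]FY]][Y[FY]]Y[FY][F]FY[[F]FY[Y[FY][F]FY][Y[FY]]Y[FY][F]FY][[F]FY[Y[FY][F]FY]][F]FY[Y[FY][F]FY][Y[FY]]Y[FY][F]FY]

Derivation:
Step 0: F
Step 1: Y[FY]
Step 2: [F]FY[Y[FY][F]FY]
Step 3: [Y[FY]]Y[FY][F]FY[[F]FY[Y[FY][F]FY][Y[FY]]Y[FY][F]FY]
Step 4: [[F]FY[Y[FY][F]FY]][F]FY[Y[FY][F]FY][Y[FY]]Y[FY][F]FY[[Y[FY]]Y[FY][F]FY[[F]FY[Y[FY][F]FY][Y[FY]]Y[FY][F]FY][[F]FY[Y[FY][F]FY]][F]FY[Y[FY][F]FY][Y[FY]]Y[FY][F]FY]
Step 5: [[Y[FY]]Y[FY][F]FY[[F]FY[Y[FY][F]FY][Y[FY]]Y[FY][F]FY]][Y[FY]]Y[FY][F]FY[[F]FY[Y[FY][F]FY][Y[FY]]Y[FY][F]FY][[F]FY[Y[FY][F]FY]][F]FY[Y[FY][F]FY][Y[FY]]Y[FY][F]FY[[[F]FY[Y[FY][F]FY]][F]FY[Y[FY][F]FY][Y[FY]]Y[FY][F]FY[[Y[FY]]Y[FY][F]FY[[F]FY[Y[FY][F]FY][Y[FY]]Y[FY][F]FY][[F]FY[Y[FY][F]FY]][F]FY[Y[FY][F]FY][Y[FY]]Y[FY][F]FY][[Y[FY]]Y[FY][F]FY[[F]FY[Y[FY][F]FY][Y[FY]]Y[FY][F]FY]][Y[FY]]Y[FY][F]FY[[F]FY[Y[FY][F]FY][Y[FY]]Y[FY][F]FY][[F]FY[Y[FY][F]FY]][F]FY[Y[FY][F]FY][Y[FY]]Y[FY][F]FY]


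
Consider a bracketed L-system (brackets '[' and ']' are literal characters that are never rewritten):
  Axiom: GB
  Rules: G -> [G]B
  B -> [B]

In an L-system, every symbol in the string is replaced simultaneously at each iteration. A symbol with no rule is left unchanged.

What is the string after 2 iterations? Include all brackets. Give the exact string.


Step 0: GB
Step 1: [G]B[B]
Step 2: [[G]B][B][[B]]

Answer: [[G]B][B][[B]]


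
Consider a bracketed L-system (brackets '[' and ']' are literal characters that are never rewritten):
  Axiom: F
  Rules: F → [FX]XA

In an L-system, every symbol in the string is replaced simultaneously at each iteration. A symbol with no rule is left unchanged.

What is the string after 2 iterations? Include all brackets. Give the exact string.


Step 0: F
Step 1: [FX]XA
Step 2: [[FX]XAX]XA

Answer: [[FX]XAX]XA


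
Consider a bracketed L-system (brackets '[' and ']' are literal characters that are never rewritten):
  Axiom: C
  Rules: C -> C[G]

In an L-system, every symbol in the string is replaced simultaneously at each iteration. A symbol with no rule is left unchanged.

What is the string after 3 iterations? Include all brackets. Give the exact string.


Answer: C[G][G][G]

Derivation:
Step 0: C
Step 1: C[G]
Step 2: C[G][G]
Step 3: C[G][G][G]


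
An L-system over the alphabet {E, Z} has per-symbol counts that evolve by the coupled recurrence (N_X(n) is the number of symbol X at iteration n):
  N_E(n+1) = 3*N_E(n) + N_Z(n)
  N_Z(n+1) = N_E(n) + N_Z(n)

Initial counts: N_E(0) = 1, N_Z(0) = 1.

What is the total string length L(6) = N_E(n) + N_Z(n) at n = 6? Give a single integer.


Answer: 2704

Derivation:
Step 0: N_E=1, N_Z=1, L=2
Step 1: N_E=4, N_Z=2, L=6
Step 2: N_E=14, N_Z=6, L=20
Step 3: N_E=48, N_Z=20, L=68
Step 4: N_E=164, N_Z=68, L=232
Step 5: N_E=560, N_Z=232, L=792
Step 6: N_E=1912, N_Z=792, L=2704


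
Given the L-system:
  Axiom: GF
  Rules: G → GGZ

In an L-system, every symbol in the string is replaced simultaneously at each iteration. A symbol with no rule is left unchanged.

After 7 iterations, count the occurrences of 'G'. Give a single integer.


Answer: 128

Derivation:
Step 0: GF  (1 'G')
Step 1: GGZF  (2 'G')
Step 2: GGZGGZZF  (4 'G')
Step 3: GGZGGZZGGZGGZZZF  (8 'G')
Step 4: GGZGGZZGGZGGZZZGGZGGZZGGZGGZZZZF  (16 'G')
Step 5: GGZGGZZGGZGGZZZGGZGGZZGGZGGZZZZGGZGGZZGGZGGZZZGGZGGZZGGZGGZZZZZF  (32 'G')
Step 6: GGZGGZZGGZGGZZZGGZGGZZGGZGGZZZZGGZGGZZGGZGGZZZGGZGGZZGGZGGZZZZZGGZGGZZGGZGGZZZGGZGGZZGGZGGZZZZGGZGGZZGGZGGZZZGGZGGZZGGZGGZZZZZZF  (64 'G')
Step 7: GGZGGZZGGZGGZZZGGZGGZZGGZGGZZZZGGZGGZZGGZGGZZZGGZGGZZGGZGGZZZZZGGZGGZZGGZGGZZZGGZGGZZGGZGGZZZZGGZGGZZGGZGGZZZGGZGGZZGGZGGZZZZZZGGZGGZZGGZGGZZZGGZGGZZGGZGGZZZZGGZGGZZGGZGGZZZGGZGGZZGGZGGZZZZZGGZGGZZGGZGGZZZGGZGGZZGGZGGZZZZGGZGGZZGGZGGZZZGGZGGZZGGZGGZZZZZZZF  (128 'G')
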